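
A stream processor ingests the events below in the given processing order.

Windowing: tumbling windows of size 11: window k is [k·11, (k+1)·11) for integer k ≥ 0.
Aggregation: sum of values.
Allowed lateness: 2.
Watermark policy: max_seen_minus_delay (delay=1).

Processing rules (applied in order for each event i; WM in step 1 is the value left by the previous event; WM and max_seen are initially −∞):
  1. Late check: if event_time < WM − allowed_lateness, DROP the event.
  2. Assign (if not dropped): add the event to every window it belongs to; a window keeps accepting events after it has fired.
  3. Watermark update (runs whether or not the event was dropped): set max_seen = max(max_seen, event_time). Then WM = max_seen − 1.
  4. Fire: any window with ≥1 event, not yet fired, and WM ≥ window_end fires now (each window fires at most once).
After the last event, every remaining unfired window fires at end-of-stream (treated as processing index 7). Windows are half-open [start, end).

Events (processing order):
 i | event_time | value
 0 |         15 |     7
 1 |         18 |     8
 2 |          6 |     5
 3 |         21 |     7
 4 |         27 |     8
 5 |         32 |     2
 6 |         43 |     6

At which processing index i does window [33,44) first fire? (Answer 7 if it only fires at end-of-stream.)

7

i=0 t=15 v=7: → [11,22); WM=14
i=1 t=18 v=8: → [11,22); WM=17
i=2 t=6 v=5: DROP (t<17-2); WM=17
i=3 t=21 v=7: → [11,22); WM=20
i=4 t=27 v=8: → [22,33); WM=26; [11,22) fires=22
i=5 t=32 v=2: → [22,33); WM=31
i=6 t=43 v=6: → [33,44); WM=42; [22,33) fires=10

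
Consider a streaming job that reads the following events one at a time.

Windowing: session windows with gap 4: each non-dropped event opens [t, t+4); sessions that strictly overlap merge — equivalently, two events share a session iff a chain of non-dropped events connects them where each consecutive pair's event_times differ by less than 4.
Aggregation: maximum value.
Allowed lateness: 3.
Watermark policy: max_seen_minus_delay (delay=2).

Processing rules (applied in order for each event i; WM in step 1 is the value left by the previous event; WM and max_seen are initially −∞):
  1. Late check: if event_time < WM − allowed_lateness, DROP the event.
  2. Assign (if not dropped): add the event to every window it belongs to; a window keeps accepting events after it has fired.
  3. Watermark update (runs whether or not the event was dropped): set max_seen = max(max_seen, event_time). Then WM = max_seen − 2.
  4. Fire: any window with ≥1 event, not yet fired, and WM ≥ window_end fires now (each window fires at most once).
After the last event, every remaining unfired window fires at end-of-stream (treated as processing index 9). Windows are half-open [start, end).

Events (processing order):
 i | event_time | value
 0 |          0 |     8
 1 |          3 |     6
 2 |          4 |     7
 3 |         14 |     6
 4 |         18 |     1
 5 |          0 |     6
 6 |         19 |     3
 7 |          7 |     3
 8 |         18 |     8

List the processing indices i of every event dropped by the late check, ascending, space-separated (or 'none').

5 7

i=0 t=0 v=8: → [0,4); WM=-2
i=1 t=3 v=6: → [0,7); WM=1
i=2 t=4 v=7: → [0,8); WM=2
i=3 t=14 v=6: → [14,18); WM=12
i=4 t=18 v=1: → [18,22); WM=16
i=5 t=0 v=6: DROP (t<16-3); WM=16
i=6 t=19 v=3: → [18,23); WM=17
i=7 t=7 v=3: DROP (t<17-3); WM=17
i=8 t=18 v=8: → [18,23); WM=17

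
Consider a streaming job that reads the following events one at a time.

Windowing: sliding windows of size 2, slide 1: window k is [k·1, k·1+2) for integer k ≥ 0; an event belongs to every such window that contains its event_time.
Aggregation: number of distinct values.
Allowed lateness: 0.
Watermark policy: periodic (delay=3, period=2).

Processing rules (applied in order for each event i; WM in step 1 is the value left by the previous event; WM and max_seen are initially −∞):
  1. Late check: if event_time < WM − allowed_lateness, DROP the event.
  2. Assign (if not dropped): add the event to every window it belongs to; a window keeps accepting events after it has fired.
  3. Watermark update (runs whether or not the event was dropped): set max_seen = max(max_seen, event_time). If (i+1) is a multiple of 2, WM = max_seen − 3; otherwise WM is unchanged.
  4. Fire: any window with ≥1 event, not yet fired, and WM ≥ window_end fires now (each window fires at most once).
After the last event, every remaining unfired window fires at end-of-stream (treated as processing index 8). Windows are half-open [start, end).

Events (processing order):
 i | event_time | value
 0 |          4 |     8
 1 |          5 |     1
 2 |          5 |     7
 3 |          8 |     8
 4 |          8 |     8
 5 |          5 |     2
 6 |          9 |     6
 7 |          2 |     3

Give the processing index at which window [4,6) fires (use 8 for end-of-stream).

i=0 t=4 v=8: → [4,6),[3,5); WM=−∞
i=1 t=5 v=1: → [5,7),[4,6); WM=2
i=2 t=5 v=7: → [5,7),[4,6); WM=2
i=3 t=8 v=8: → [8,10),[7,9); WM=5; [3,5) fires=1
i=4 t=8 v=8: → [8,10),[7,9); WM=5
i=5 t=5 v=2: → [5,7),[4,6); WM=5
i=6 t=9 v=6: → [9,11),[8,10); WM=5
i=7 t=2 v=3: DROP (t<5-0); WM=6; [4,6) fires=4

7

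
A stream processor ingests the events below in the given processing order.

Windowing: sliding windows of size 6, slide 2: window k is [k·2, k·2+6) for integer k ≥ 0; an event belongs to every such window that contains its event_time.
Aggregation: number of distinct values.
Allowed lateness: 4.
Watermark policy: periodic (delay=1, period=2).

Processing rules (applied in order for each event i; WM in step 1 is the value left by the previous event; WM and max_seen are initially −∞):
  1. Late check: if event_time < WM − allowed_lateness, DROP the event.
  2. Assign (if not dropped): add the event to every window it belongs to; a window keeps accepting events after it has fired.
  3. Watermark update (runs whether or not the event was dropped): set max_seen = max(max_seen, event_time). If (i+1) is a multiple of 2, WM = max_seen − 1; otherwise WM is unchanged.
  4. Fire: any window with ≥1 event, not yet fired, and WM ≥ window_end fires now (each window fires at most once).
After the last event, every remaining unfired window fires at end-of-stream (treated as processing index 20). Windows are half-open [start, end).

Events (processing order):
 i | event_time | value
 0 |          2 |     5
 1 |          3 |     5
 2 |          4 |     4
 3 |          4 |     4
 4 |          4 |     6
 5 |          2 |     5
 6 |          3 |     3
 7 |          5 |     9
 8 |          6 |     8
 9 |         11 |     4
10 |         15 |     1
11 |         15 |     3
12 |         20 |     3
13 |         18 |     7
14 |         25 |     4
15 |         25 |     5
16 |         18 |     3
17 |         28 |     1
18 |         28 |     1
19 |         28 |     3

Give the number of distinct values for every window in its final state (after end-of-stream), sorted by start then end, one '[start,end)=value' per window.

i=0 t=2 v=5: → [2,8),[0,6); WM=−∞
i=1 t=3 v=5: → [2,8),[0,6); WM=2
i=2 t=4 v=4: → [4,10),[2,8),[0,6); WM=2
i=3 t=4 v=4: → [4,10),[2,8),[0,6); WM=3
i=4 t=4 v=6: → [4,10),[2,8),[0,6); WM=3
i=5 t=2 v=5: → [2,8),[0,6); WM=3
i=6 t=3 v=3: → [2,8),[0,6); WM=3
i=7 t=5 v=9: → [4,10),[2,8),[0,6); WM=4
i=8 t=6 v=8: → [6,12),[4,10),[2,8); WM=4
i=9 t=11 v=4: → [10,16),[8,14),[6,12); WM=10; [0,6) fires=5 [2,8) fires=6 [4,10) fires=4
i=10 t=15 v=1: → [14,20),[12,18),[10,16); WM=10
i=11 t=15 v=3: → [14,20),[12,18),[10,16); WM=14; [6,12) fires=2 [8,14) fires=1
i=12 t=20 v=3: → [20,26),[18,24),[16,22); WM=14
i=13 t=18 v=7: → [18,24),[16,22),[14,20); WM=19; [10,16) fires=3 [12,18) fires=2
i=14 t=25 v=4: → [24,30),[22,28),[20,26); WM=19
i=15 t=25 v=5: → [24,30),[22,28),[20,26); WM=24; [14,20) fires=3 [16,22) fires=2 [18,24) fires=2
i=16 t=18 v=3: DROP (t<24-4); WM=24
i=17 t=28 v=1: → [28,34),[26,32),[24,30); WM=27; [20,26) fires=3
i=18 t=28 v=1: → [28,34),[26,32),[24,30); WM=27
i=19 t=28 v=3: → [28,34),[26,32),[24,30); WM=27

[0,6)=5 [2,8)=6 [4,10)=4 [6,12)=2 [8,14)=1 [10,16)=3 [12,18)=2 [14,20)=3 [16,22)=2 [18,24)=2 [20,26)=3 [22,28)=2 [24,30)=4 [26,32)=2 [28,34)=2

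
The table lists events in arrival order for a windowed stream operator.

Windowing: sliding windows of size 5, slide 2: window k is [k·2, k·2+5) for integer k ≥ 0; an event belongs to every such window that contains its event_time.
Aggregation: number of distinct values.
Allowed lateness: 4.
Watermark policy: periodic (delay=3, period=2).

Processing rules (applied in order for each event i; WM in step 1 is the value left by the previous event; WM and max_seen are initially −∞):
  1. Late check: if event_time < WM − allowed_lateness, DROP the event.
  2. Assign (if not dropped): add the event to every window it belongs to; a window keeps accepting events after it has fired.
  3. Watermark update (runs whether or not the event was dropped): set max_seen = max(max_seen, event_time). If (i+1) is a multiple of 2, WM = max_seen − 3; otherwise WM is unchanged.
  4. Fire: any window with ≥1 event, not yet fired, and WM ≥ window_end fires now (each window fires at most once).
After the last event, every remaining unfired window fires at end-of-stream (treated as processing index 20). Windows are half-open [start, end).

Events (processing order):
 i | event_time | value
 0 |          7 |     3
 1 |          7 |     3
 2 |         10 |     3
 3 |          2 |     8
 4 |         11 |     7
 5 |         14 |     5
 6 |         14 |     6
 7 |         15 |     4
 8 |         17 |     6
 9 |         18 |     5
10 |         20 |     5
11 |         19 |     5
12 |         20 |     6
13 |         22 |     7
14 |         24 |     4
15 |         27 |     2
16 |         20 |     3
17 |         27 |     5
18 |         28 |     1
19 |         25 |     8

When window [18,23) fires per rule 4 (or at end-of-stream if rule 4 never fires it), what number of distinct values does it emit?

3

i=0 t=7 v=3: → [6,11),[4,9); WM=−∞
i=1 t=7 v=3: → [6,11),[4,9); WM=4
i=2 t=10 v=3: → [10,15),[8,13),[6,11); WM=4
i=3 t=2 v=8: → [2,7),[0,5); WM=7; [0,5) fires=1 [2,7) fires=1
i=4 t=11 v=7: → [10,15),[8,13); WM=7
i=5 t=14 v=5: → [14,19),[12,17),[10,15); WM=11; [4,9) fires=1 [6,11) fires=1
i=6 t=14 v=6: → [14,19),[12,17),[10,15); WM=11
i=7 t=15 v=4: → [14,19),[12,17); WM=12
i=8 t=17 v=6: → [16,21),[14,19); WM=12
i=9 t=18 v=5: → [18,23),[16,21),[14,19); WM=15; [8,13) fires=2 [10,15) fires=4
i=10 t=20 v=5: → [20,25),[18,23),[16,21); WM=15
i=11 t=19 v=5: → [18,23),[16,21); WM=17; [12,17) fires=3
i=12 t=20 v=6: → [20,25),[18,23),[16,21); WM=17
i=13 t=22 v=7: → [22,27),[20,25),[18,23); WM=19; [14,19) fires=3
i=14 t=24 v=4: → [24,29),[22,27),[20,25); WM=19
i=15 t=27 v=2: → [26,31),[24,29); WM=24; [16,21) fires=2 [18,23) fires=3
i=16 t=20 v=3: → [20,25),[18,23),[16,21); WM=24
i=17 t=27 v=5: → [26,31),[24,29); WM=24
i=18 t=28 v=1: → [28,33),[26,31),[24,29); WM=24
i=19 t=25 v=8: → [24,29),[22,27); WM=25; [20,25) fires=5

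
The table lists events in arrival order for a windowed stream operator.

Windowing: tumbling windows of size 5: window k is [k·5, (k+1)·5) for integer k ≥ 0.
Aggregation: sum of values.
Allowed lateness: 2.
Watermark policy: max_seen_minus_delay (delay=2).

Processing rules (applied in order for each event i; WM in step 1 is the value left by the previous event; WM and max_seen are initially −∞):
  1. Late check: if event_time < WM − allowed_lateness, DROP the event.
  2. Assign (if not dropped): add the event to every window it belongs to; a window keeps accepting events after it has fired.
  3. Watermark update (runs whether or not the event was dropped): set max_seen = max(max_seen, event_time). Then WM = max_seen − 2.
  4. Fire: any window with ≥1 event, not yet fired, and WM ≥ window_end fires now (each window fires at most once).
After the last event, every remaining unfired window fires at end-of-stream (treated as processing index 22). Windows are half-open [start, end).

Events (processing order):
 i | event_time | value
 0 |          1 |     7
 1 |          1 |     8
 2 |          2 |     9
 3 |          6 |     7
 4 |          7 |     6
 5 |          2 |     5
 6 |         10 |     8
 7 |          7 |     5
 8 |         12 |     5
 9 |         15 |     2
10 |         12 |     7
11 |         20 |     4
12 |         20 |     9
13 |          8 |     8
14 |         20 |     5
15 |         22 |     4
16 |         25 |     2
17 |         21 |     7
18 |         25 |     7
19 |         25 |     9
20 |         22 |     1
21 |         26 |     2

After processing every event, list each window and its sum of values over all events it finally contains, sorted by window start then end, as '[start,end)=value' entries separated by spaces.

[0,5)=24 [5,10)=18 [10,15)=20 [15,20)=2 [20,25)=30 [25,30)=20

i=0 t=1 v=7: → [0,5); WM=-1
i=1 t=1 v=8: → [0,5); WM=-1
i=2 t=2 v=9: → [0,5); WM=0
i=3 t=6 v=7: → [5,10); WM=4
i=4 t=7 v=6: → [5,10); WM=5; [0,5) fires=24
i=5 t=2 v=5: DROP (t<5-2); WM=5
i=6 t=10 v=8: → [10,15); WM=8
i=7 t=7 v=5: → [5,10); WM=8
i=8 t=12 v=5: → [10,15); WM=10; [5,10) fires=18
i=9 t=15 v=2: → [15,20); WM=13
i=10 t=12 v=7: → [10,15); WM=13
i=11 t=20 v=4: → [20,25); WM=18; [10,15) fires=20
i=12 t=20 v=9: → [20,25); WM=18
i=13 t=8 v=8: DROP (t<18-2); WM=18
i=14 t=20 v=5: → [20,25); WM=18
i=15 t=22 v=4: → [20,25); WM=20; [15,20) fires=2
i=16 t=25 v=2: → [25,30); WM=23
i=17 t=21 v=7: → [20,25); WM=23
i=18 t=25 v=7: → [25,30); WM=23
i=19 t=25 v=9: → [25,30); WM=23
i=20 t=22 v=1: → [20,25); WM=23
i=21 t=26 v=2: → [25,30); WM=24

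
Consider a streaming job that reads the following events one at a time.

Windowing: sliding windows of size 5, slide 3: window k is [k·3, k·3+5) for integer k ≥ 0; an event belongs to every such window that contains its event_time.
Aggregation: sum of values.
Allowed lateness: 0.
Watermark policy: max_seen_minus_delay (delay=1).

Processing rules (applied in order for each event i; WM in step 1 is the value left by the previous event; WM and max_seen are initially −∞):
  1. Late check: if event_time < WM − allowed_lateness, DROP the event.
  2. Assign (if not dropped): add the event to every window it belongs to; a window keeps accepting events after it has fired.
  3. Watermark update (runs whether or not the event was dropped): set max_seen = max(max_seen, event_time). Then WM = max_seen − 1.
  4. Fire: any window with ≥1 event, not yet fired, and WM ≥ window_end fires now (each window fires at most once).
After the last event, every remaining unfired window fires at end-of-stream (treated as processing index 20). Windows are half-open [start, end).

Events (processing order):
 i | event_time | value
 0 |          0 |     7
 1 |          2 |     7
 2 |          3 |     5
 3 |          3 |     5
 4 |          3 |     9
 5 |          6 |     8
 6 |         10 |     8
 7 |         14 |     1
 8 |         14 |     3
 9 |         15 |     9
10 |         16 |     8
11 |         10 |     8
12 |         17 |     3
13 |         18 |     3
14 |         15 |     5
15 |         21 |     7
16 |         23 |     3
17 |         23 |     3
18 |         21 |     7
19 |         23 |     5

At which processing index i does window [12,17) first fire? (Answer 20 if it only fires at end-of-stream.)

i=0 t=0 v=7: → [0,5); WM=-1
i=1 t=2 v=7: → [0,5); WM=1
i=2 t=3 v=5: → [3,8),[0,5); WM=2
i=3 t=3 v=5: → [3,8),[0,5); WM=2
i=4 t=3 v=9: → [3,8),[0,5); WM=2
i=5 t=6 v=8: → [6,11),[3,8); WM=5; [0,5) fires=33
i=6 t=10 v=8: → [9,14),[6,11); WM=9; [3,8) fires=27
i=7 t=14 v=1: → [12,17); WM=13; [6,11) fires=16
i=8 t=14 v=3: → [12,17); WM=13
i=9 t=15 v=9: → [15,20),[12,17); WM=14; [9,14) fires=8
i=10 t=16 v=8: → [15,20),[12,17); WM=15
i=11 t=10 v=8: DROP (t<15-0); WM=15
i=12 t=17 v=3: → [15,20); WM=16
i=13 t=18 v=3: → [18,23),[15,20); WM=17; [12,17) fires=21
i=14 t=15 v=5: DROP (t<17-0); WM=17
i=15 t=21 v=7: → [21,26),[18,23); WM=20; [15,20) fires=23
i=16 t=23 v=3: → [21,26); WM=22
i=17 t=23 v=3: → [21,26); WM=22
i=18 t=21 v=7: DROP (t<22-0); WM=22
i=19 t=23 v=5: → [21,26); WM=22

13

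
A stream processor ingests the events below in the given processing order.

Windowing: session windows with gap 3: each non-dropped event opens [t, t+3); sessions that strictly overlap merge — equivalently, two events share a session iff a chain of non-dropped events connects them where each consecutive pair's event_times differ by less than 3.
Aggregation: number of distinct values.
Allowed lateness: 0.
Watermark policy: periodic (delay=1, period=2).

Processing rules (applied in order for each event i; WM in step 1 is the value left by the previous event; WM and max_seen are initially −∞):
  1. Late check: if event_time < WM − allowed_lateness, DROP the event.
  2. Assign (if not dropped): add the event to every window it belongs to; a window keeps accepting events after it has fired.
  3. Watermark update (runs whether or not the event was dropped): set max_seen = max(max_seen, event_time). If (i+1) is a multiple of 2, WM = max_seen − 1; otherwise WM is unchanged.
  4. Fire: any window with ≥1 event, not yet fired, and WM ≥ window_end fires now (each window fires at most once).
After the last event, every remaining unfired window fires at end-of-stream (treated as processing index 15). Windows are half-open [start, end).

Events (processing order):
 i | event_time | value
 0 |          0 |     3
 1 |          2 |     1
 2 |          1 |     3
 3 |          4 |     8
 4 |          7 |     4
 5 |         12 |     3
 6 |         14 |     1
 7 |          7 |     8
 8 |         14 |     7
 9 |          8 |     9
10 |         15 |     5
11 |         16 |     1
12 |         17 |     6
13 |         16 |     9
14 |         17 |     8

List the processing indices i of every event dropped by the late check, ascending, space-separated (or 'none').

7 9

i=0 t=0 v=3: → [0,3); WM=−∞
i=1 t=2 v=1: → [0,5); WM=1
i=2 t=1 v=3: → [0,5); WM=1
i=3 t=4 v=8: → [0,7); WM=3
i=4 t=7 v=4: → [7,10); WM=3
i=5 t=12 v=3: → [12,15); WM=11
i=6 t=14 v=1: → [12,17); WM=11
i=7 t=7 v=8: DROP (t<11-0); WM=13
i=8 t=14 v=7: → [12,17); WM=13
i=9 t=8 v=9: DROP (t<13-0); WM=13
i=10 t=15 v=5: → [12,18); WM=13
i=11 t=16 v=1: → [12,19); WM=15
i=12 t=17 v=6: → [12,20); WM=15
i=13 t=16 v=9: → [12,20); WM=16
i=14 t=17 v=8: → [12,20); WM=16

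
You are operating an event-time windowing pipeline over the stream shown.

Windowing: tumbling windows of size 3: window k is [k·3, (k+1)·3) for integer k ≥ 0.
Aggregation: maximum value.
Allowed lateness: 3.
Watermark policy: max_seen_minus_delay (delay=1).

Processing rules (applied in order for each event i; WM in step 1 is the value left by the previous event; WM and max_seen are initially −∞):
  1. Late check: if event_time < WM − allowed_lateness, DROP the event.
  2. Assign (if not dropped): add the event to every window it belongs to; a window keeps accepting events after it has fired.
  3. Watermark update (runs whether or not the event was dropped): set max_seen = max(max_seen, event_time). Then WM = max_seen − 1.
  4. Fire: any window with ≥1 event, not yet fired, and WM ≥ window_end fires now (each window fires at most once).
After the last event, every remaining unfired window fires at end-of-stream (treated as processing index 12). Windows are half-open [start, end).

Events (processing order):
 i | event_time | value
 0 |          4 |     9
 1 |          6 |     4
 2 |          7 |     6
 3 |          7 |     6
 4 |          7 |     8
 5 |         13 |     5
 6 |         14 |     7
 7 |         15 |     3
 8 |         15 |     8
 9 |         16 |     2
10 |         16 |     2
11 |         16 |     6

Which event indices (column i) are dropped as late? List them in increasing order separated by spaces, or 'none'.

none

i=0 t=4 v=9: → [3,6); WM=3
i=1 t=6 v=4: → [6,9); WM=5
i=2 t=7 v=6: → [6,9); WM=6; [3,6) fires=9
i=3 t=7 v=6: → [6,9); WM=6
i=4 t=7 v=8: → [6,9); WM=6
i=5 t=13 v=5: → [12,15); WM=12; [6,9) fires=8
i=6 t=14 v=7: → [12,15); WM=13
i=7 t=15 v=3: → [15,18); WM=14
i=8 t=15 v=8: → [15,18); WM=14
i=9 t=16 v=2: → [15,18); WM=15; [12,15) fires=7
i=10 t=16 v=2: → [15,18); WM=15
i=11 t=16 v=6: → [15,18); WM=15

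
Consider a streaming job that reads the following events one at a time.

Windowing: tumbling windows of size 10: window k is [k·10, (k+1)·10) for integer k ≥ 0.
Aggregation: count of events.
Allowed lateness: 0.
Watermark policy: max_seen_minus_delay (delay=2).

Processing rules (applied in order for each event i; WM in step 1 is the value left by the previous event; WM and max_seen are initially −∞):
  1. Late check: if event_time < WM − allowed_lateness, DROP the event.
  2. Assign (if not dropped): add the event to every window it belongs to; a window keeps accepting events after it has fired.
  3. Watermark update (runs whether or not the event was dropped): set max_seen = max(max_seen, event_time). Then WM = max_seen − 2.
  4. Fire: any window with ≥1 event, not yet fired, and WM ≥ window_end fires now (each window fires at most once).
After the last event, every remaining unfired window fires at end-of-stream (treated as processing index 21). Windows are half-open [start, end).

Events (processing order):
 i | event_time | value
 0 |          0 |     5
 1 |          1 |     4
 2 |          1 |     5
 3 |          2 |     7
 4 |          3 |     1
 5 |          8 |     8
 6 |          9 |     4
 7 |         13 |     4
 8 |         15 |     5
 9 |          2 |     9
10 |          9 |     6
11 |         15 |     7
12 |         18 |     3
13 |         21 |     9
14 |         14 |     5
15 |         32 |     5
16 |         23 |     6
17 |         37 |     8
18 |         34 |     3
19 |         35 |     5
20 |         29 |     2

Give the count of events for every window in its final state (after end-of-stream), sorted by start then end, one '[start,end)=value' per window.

[0,10)=7 [10,20)=4 [20,30)=1 [30,40)=3

i=0 t=0 v=5: → [0,10); WM=-2
i=1 t=1 v=4: → [0,10); WM=-1
i=2 t=1 v=5: → [0,10); WM=-1
i=3 t=2 v=7: → [0,10); WM=0
i=4 t=3 v=1: → [0,10); WM=1
i=5 t=8 v=8: → [0,10); WM=6
i=6 t=9 v=4: → [0,10); WM=7
i=7 t=13 v=4: → [10,20); WM=11; [0,10) fires=7
i=8 t=15 v=5: → [10,20); WM=13
i=9 t=2 v=9: DROP (t<13-0); WM=13
i=10 t=9 v=6: DROP (t<13-0); WM=13
i=11 t=15 v=7: → [10,20); WM=13
i=12 t=18 v=3: → [10,20); WM=16
i=13 t=21 v=9: → [20,30); WM=19
i=14 t=14 v=5: DROP (t<19-0); WM=19
i=15 t=32 v=5: → [30,40); WM=30; [10,20) fires=4 [20,30) fires=1
i=16 t=23 v=6: DROP (t<30-0); WM=30
i=17 t=37 v=8: → [30,40); WM=35
i=18 t=34 v=3: DROP (t<35-0); WM=35
i=19 t=35 v=5: → [30,40); WM=35
i=20 t=29 v=2: DROP (t<35-0); WM=35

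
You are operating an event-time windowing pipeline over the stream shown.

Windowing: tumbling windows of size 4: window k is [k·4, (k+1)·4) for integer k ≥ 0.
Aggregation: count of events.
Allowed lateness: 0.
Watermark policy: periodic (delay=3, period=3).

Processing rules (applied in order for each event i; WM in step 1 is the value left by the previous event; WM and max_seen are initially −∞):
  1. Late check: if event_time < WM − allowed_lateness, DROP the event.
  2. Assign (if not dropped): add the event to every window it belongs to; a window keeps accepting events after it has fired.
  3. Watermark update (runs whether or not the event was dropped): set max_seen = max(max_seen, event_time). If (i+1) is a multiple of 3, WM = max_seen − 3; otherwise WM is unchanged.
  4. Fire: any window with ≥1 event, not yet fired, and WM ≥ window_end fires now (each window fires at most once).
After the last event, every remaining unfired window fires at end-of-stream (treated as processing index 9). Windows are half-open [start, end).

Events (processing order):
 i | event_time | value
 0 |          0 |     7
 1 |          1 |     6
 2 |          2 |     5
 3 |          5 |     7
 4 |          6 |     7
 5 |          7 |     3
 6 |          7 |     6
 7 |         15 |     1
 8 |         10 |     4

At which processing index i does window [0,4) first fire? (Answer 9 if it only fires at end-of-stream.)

i=0 t=0 v=7: → [0,4); WM=−∞
i=1 t=1 v=6: → [0,4); WM=−∞
i=2 t=2 v=5: → [0,4); WM=-1
i=3 t=5 v=7: → [4,8); WM=-1
i=4 t=6 v=7: → [4,8); WM=-1
i=5 t=7 v=3: → [4,8); WM=4; [0,4) fires=3
i=6 t=7 v=6: → [4,8); WM=4
i=7 t=15 v=1: → [12,16); WM=4
i=8 t=10 v=4: → [8,12); WM=12; [4,8) fires=4 [8,12) fires=1

5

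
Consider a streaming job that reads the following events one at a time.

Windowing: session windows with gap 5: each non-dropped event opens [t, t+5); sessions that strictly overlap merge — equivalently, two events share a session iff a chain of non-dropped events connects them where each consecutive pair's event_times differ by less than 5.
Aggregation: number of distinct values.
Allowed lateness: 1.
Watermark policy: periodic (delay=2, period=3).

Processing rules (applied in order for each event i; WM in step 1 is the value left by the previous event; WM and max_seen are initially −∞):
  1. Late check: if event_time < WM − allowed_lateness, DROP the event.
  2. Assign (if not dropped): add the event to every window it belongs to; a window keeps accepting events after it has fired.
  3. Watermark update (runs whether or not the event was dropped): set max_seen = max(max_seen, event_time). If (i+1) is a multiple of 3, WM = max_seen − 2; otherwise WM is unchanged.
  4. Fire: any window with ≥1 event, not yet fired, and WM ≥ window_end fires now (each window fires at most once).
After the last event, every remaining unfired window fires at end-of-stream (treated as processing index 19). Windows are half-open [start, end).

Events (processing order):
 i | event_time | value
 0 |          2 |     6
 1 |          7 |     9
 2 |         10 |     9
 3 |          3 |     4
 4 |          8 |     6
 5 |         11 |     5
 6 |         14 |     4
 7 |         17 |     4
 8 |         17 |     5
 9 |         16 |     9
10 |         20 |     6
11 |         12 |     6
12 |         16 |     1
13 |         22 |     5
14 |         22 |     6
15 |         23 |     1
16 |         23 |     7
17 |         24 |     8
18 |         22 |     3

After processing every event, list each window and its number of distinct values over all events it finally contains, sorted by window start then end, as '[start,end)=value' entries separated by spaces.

[2,7)=1 [7,29)=8

i=0 t=2 v=6: → [2,7); WM=−∞
i=1 t=7 v=9: → [7,12); WM=−∞
i=2 t=10 v=9: → [7,15); WM=8
i=3 t=3 v=4: DROP (t<8-1); WM=8
i=4 t=8 v=6: → [7,15); WM=8
i=5 t=11 v=5: → [7,16); WM=9
i=6 t=14 v=4: → [7,19); WM=9
i=7 t=17 v=4: → [7,22); WM=9
i=8 t=17 v=5: → [7,22); WM=15
i=9 t=16 v=9: → [7,22); WM=15
i=10 t=20 v=6: → [7,25); WM=15
i=11 t=12 v=6: DROP (t<15-1); WM=18
i=12 t=16 v=1: DROP (t<18-1); WM=18
i=13 t=22 v=5: → [7,27); WM=18
i=14 t=22 v=6: → [7,27); WM=20
i=15 t=23 v=1: → [7,28); WM=20
i=16 t=23 v=7: → [7,28); WM=20
i=17 t=24 v=8: → [7,29); WM=22
i=18 t=22 v=3: → [7,29); WM=22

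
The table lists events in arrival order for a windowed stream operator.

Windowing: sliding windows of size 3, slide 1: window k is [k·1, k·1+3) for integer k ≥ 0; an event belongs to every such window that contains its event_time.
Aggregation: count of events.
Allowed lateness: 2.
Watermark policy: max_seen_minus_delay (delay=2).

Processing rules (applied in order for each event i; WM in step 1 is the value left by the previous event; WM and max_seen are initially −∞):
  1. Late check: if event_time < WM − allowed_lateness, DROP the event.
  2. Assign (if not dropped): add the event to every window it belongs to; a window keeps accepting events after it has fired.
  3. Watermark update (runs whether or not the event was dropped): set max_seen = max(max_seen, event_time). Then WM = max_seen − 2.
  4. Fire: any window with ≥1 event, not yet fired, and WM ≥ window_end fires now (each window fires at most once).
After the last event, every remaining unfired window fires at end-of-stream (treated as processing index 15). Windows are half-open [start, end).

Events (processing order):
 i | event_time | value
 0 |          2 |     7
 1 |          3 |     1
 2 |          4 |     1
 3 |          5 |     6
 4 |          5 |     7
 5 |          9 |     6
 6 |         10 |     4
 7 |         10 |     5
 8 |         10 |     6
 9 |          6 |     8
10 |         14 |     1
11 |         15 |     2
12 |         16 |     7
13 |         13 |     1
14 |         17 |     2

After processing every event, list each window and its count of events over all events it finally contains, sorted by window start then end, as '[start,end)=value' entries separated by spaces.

i=0 t=2 v=7: → [2,5),[1,4),[0,3); WM=0
i=1 t=3 v=1: → [3,6),[2,5),[1,4); WM=1
i=2 t=4 v=1: → [4,7),[3,6),[2,5); WM=2
i=3 t=5 v=6: → [5,8),[4,7),[3,6); WM=3; [0,3) fires=1
i=4 t=5 v=7: → [5,8),[4,7),[3,6); WM=3
i=5 t=9 v=6: → [9,12),[8,11),[7,10); WM=7; [1,4) fires=2 [2,5) fires=3 [3,6) fires=4 [4,7) fires=3
i=6 t=10 v=4: → [10,13),[9,12),[8,11); WM=8; [5,8) fires=2
i=7 t=10 v=5: → [10,13),[9,12),[8,11); WM=8
i=8 t=10 v=6: → [10,13),[9,12),[8,11); WM=8
i=9 t=6 v=8: → [6,9),[5,8),[4,7); WM=8
i=10 t=14 v=1: → [14,17),[13,16),[12,15); WM=12; [6,9) fires=1 [7,10) fires=1 [8,11) fires=4 [9,12) fires=4
i=11 t=15 v=2: → [15,18),[14,17),[13,16); WM=13; [10,13) fires=3
i=12 t=16 v=7: → [16,19),[15,18),[14,17); WM=14
i=13 t=13 v=1: → [13,16),[12,15),[11,14); WM=14; [11,14) fires=1
i=14 t=17 v=2: → [17,20),[16,19),[15,18); WM=15; [12,15) fires=2

[0,3)=1 [1,4)=2 [2,5)=3 [3,6)=4 [4,7)=4 [5,8)=3 [6,9)=1 [7,10)=1 [8,11)=4 [9,12)=4 [10,13)=3 [11,14)=1 [12,15)=2 [13,16)=3 [14,17)=3 [15,18)=3 [16,19)=2 [17,20)=1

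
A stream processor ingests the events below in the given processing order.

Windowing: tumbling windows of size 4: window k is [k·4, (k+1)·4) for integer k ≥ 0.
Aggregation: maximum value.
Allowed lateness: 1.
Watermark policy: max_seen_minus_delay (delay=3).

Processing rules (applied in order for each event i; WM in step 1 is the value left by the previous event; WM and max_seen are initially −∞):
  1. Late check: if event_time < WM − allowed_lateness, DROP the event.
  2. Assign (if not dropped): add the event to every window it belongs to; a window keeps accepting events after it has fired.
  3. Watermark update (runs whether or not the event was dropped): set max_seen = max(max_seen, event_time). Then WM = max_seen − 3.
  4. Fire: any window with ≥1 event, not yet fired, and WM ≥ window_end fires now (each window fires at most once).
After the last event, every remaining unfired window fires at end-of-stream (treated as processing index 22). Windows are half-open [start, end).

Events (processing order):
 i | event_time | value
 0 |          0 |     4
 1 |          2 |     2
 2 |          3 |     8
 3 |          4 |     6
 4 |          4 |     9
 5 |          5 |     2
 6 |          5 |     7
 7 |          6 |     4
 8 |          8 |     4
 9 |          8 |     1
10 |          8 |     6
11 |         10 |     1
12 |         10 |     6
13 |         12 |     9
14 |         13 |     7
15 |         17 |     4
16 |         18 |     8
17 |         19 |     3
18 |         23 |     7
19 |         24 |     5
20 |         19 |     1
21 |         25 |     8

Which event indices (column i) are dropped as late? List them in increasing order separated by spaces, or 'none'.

20

i=0 t=0 v=4: → [0,4); WM=-3
i=1 t=2 v=2: → [0,4); WM=-1
i=2 t=3 v=8: → [0,4); WM=0
i=3 t=4 v=6: → [4,8); WM=1
i=4 t=4 v=9: → [4,8); WM=1
i=5 t=5 v=2: → [4,8); WM=2
i=6 t=5 v=7: → [4,8); WM=2
i=7 t=6 v=4: → [4,8); WM=3
i=8 t=8 v=4: → [8,12); WM=5; [0,4) fires=8
i=9 t=8 v=1: → [8,12); WM=5
i=10 t=8 v=6: → [8,12); WM=5
i=11 t=10 v=1: → [8,12); WM=7
i=12 t=10 v=6: → [8,12); WM=7
i=13 t=12 v=9: → [12,16); WM=9; [4,8) fires=9
i=14 t=13 v=7: → [12,16); WM=10
i=15 t=17 v=4: → [16,20); WM=14; [8,12) fires=6
i=16 t=18 v=8: → [16,20); WM=15
i=17 t=19 v=3: → [16,20); WM=16; [12,16) fires=9
i=18 t=23 v=7: → [20,24); WM=20; [16,20) fires=8
i=19 t=24 v=5: → [24,28); WM=21
i=20 t=19 v=1: DROP (t<21-1); WM=21
i=21 t=25 v=8: → [24,28); WM=22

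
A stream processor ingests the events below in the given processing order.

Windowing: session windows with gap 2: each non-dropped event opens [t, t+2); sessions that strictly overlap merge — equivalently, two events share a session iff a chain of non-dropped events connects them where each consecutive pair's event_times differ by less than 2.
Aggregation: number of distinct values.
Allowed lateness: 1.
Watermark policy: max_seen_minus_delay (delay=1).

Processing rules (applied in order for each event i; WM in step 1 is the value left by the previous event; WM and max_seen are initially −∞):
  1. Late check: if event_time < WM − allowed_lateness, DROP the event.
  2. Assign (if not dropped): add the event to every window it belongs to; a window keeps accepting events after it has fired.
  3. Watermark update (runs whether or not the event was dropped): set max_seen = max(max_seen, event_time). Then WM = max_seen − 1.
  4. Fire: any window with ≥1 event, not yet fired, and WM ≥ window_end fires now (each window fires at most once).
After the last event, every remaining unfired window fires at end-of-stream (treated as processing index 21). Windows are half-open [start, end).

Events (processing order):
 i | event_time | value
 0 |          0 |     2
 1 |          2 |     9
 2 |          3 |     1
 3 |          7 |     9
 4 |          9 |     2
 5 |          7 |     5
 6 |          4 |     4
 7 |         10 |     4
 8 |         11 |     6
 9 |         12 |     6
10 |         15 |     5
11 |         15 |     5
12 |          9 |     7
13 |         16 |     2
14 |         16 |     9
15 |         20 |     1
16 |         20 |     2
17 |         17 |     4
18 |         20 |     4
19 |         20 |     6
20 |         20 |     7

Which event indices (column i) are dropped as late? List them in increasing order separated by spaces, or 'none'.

i=0 t=0 v=2: → [0,2); WM=-1
i=1 t=2 v=9: → [2,4); WM=1
i=2 t=3 v=1: → [2,5); WM=2
i=3 t=7 v=9: → [7,9); WM=6
i=4 t=9 v=2: → [9,11); WM=8
i=5 t=7 v=5: → [7,9); WM=8
i=6 t=4 v=4: DROP (t<8-1); WM=8
i=7 t=10 v=4: → [9,12); WM=9
i=8 t=11 v=6: → [9,13); WM=10
i=9 t=12 v=6: → [9,14); WM=11
i=10 t=15 v=5: → [15,17); WM=14
i=11 t=15 v=5: → [15,17); WM=14
i=12 t=9 v=7: DROP (t<14-1); WM=14
i=13 t=16 v=2: → [15,18); WM=15
i=14 t=16 v=9: → [15,18); WM=15
i=15 t=20 v=1: → [20,22); WM=19
i=16 t=20 v=2: → [20,22); WM=19
i=17 t=17 v=4: DROP (t<19-1); WM=19
i=18 t=20 v=4: → [20,22); WM=19
i=19 t=20 v=6: → [20,22); WM=19
i=20 t=20 v=7: → [20,22); WM=19

6 12 17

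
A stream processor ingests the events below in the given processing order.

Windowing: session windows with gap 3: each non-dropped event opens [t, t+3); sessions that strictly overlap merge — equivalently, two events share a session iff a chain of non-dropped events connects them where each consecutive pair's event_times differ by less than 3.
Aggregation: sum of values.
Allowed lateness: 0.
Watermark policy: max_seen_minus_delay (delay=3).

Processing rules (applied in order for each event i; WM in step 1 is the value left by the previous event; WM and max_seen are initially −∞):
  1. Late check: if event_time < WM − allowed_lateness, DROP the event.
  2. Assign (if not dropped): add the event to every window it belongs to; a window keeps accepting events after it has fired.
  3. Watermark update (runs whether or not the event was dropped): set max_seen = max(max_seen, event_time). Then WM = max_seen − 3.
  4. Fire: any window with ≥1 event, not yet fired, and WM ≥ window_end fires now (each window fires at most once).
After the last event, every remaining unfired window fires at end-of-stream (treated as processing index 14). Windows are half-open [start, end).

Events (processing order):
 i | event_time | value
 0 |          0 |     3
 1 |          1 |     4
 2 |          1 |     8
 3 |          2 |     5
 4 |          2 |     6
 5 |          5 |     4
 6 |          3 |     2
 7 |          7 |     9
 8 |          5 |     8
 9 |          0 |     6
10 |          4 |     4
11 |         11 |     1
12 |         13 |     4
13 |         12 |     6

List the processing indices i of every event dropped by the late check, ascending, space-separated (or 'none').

9

i=0 t=0 v=3: → [0,3); WM=-3
i=1 t=1 v=4: → [0,4); WM=-2
i=2 t=1 v=8: → [0,4); WM=-2
i=3 t=2 v=5: → [0,5); WM=-1
i=4 t=2 v=6: → [0,5); WM=-1
i=5 t=5 v=4: → [5,8); WM=2
i=6 t=3 v=2: → [0,8); WM=2
i=7 t=7 v=9: → [0,10); WM=4
i=8 t=5 v=8: → [0,10); WM=4
i=9 t=0 v=6: DROP (t<4-0); WM=4
i=10 t=4 v=4: → [0,10); WM=4
i=11 t=11 v=1: → [11,14); WM=8
i=12 t=13 v=4: → [11,16); WM=10
i=13 t=12 v=6: → [11,16); WM=10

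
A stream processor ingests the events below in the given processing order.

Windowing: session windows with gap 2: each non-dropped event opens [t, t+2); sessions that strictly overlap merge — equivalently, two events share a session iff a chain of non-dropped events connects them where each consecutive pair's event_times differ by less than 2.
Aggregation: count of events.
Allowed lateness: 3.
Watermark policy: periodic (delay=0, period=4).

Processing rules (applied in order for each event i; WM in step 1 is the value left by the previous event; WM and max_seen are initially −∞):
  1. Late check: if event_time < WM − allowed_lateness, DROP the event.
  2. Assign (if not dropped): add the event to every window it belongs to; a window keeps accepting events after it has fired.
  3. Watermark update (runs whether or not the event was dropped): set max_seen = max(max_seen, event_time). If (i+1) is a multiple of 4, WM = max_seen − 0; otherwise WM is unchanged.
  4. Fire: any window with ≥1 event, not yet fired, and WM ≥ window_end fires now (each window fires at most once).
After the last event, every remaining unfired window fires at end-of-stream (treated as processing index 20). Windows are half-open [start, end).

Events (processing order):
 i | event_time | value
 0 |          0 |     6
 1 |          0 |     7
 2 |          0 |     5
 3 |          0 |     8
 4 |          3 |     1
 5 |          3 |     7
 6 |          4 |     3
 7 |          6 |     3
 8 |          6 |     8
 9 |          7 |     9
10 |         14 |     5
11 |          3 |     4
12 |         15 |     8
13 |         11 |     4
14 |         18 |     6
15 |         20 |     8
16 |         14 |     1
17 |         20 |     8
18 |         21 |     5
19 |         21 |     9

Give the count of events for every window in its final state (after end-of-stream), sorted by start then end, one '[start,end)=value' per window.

i=0 t=0 v=6: → [0,2); WM=−∞
i=1 t=0 v=7: → [0,2); WM=−∞
i=2 t=0 v=5: → [0,2); WM=−∞
i=3 t=0 v=8: → [0,2); WM=0
i=4 t=3 v=1: → [3,5); WM=0
i=5 t=3 v=7: → [3,5); WM=0
i=6 t=4 v=3: → [3,6); WM=0
i=7 t=6 v=3: → [6,8); WM=6
i=8 t=6 v=8: → [6,8); WM=6
i=9 t=7 v=9: → [6,9); WM=6
i=10 t=14 v=5: → [14,16); WM=6
i=11 t=3 v=4: → [3,6); WM=14
i=12 t=15 v=8: → [14,17); WM=14
i=13 t=11 v=4: → [11,13); WM=14
i=14 t=18 v=6: → [18,20); WM=14
i=15 t=20 v=8: → [20,22); WM=20
i=16 t=14 v=1: DROP (t<20-3); WM=20
i=17 t=20 v=8: → [20,22); WM=20
i=18 t=21 v=5: → [20,23); WM=20
i=19 t=21 v=9: → [20,23); WM=21

[0,2)=4 [3,6)=4 [6,9)=3 [11,13)=1 [14,17)=2 [18,20)=1 [20,23)=4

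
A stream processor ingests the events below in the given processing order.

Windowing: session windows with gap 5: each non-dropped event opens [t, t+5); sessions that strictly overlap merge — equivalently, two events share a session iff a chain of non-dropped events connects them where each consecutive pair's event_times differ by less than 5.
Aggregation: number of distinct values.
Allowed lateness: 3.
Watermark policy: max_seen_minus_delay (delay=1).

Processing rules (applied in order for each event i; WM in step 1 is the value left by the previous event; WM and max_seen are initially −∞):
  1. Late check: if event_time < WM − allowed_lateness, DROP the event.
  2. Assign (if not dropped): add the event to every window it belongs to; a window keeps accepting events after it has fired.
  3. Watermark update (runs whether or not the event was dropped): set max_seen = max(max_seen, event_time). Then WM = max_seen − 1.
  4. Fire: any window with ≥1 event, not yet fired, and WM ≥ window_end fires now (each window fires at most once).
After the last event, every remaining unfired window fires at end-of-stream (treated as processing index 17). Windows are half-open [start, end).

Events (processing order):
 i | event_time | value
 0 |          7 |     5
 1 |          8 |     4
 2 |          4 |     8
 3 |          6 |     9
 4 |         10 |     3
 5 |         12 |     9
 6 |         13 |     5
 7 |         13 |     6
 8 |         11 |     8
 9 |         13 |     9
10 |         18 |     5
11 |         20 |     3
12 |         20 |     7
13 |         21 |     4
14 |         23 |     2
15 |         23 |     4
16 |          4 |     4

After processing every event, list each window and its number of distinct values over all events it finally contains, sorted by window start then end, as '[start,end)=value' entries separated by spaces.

i=0 t=7 v=5: → [7,12); WM=6
i=1 t=8 v=4: → [7,13); WM=7
i=2 t=4 v=8: → [4,13); WM=7
i=3 t=6 v=9: → [4,13); WM=7
i=4 t=10 v=3: → [4,15); WM=9
i=5 t=12 v=9: → [4,17); WM=11
i=6 t=13 v=5: → [4,18); WM=12
i=7 t=13 v=6: → [4,18); WM=12
i=8 t=11 v=8: → [4,18); WM=12
i=9 t=13 v=9: → [4,18); WM=12
i=10 t=18 v=5: → [18,23); WM=17
i=11 t=20 v=3: → [18,25); WM=19
i=12 t=20 v=7: → [18,25); WM=19
i=13 t=21 v=4: → [18,26); WM=20
i=14 t=23 v=2: → [18,28); WM=22
i=15 t=23 v=4: → [18,28); WM=22
i=16 t=4 v=4: DROP (t<22-3); WM=22

[4,18)=6 [18,28)=5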